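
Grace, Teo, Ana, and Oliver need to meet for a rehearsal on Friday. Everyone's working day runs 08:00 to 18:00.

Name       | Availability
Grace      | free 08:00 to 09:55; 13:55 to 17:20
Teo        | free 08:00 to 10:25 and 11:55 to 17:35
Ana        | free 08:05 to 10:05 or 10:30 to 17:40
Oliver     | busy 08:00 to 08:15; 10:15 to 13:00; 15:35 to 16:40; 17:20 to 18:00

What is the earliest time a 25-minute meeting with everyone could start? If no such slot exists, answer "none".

Grace free: 08:00-09:55, 13:55-17:20.
Teo free: 08:00-10:25, 11:55-17:35.
Ana free: 08:05-10:05, 10:30-17:40.
Oliver free: 08:15-10:15, 13:00-15:35, 16:40-17:20 (invert busy blocks within the working day).
Grace ∩ Teo: 08:00-09:55, 13:55-17:20.
Grace ∩ Teo ∩ Ana: 08:05-09:55, 13:55-17:20.
Grace ∩ Teo ∩ Ana ∩ Oliver: 08:15-09:55, 13:55-15:35, 16:40-17:20.
So the common availability across everyone is 08:15-09:55, 13:55-15:35, 16:40-17:20.
The first common window of at least 25 minutes is 08:15-09:55, so the earliest start is 08:15.

08:15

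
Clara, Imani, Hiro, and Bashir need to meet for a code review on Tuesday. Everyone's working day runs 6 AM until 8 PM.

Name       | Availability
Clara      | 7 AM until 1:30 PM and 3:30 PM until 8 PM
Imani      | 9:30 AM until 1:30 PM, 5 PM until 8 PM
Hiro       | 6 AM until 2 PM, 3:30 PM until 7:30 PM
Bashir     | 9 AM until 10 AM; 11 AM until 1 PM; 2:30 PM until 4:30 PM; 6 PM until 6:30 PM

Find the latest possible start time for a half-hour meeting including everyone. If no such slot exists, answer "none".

18:00

Clara ∩ Imani: 09:30-13:30, 17:00-20:00.
Clara ∩ Imani ∩ Hiro: 09:30-13:30, 17:00-19:30.
Clara ∩ Imani ∩ Hiro ∩ Bashir: 09:30-10:00, 11:00-13:00, 18:00-18:30.
So the common availability across everyone is 09:30-10:00, 11:00-13:00, 18:00-18:30.
The last common window of at least 30 minutes is 18:00-18:30; a 30-minute meeting can start as late as 18:00 and still end by 18:30.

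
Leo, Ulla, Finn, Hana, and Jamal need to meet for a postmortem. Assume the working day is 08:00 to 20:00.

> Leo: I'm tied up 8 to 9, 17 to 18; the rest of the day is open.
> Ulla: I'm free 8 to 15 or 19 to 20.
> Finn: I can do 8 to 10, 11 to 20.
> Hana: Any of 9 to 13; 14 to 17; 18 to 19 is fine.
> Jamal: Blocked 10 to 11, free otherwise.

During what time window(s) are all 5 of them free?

Leo free: 09:00-17:00, 18:00-20:00 (invert busy blocks within the working day).
Ulla free: 08:00-15:00, 19:00-20:00.
Finn free: 08:00-10:00, 11:00-20:00.
Hana free: 09:00-13:00, 14:00-17:00, 18:00-19:00.
Jamal free: 08:00-10:00, 11:00-20:00 (invert busy blocks within the working day).
Leo ∩ Ulla: 09:00-15:00, 19:00-20:00.
Leo ∩ Ulla ∩ Finn: 09:00-10:00, 11:00-15:00, 19:00-20:00.
Leo ∩ Ulla ∩ Finn ∩ Hana: 09:00-10:00, 11:00-13:00, 14:00-15:00.
Leo ∩ Ulla ∩ Finn ∩ Hana ∩ Jamal: 09:00-10:00, 11:00-13:00, 14:00-15:00.

09:00-10:00, 11:00-13:00, 14:00-15:00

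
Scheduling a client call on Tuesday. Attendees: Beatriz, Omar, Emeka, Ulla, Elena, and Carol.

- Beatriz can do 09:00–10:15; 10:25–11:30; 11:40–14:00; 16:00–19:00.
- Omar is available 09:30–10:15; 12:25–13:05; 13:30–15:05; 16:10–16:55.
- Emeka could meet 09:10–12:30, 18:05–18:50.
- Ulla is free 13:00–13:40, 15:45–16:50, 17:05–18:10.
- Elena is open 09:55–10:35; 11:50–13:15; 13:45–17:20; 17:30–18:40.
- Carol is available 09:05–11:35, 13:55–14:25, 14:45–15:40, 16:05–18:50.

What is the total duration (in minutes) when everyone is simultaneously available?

Beatriz ∩ Omar: 09:30-10:15, 12:25-13:05, 13:30-14:00, 16:10-16:55.
Beatriz ∩ Omar ∩ Emeka: 09:30-10:15, 12:25-12:30.
Beatriz ∩ Omar ∩ Emeka ∩ Ulla: ∅.
Beatriz ∩ Omar ∩ Emeka ∩ Ulla ∩ Elena: ∅.
Beatriz ∩ Omar ∩ Emeka ∩ Ulla ∩ Elena ∩ Carol: ∅.
There is no time when everyone is free.
There is no common window, so the total is 0 minutes.

0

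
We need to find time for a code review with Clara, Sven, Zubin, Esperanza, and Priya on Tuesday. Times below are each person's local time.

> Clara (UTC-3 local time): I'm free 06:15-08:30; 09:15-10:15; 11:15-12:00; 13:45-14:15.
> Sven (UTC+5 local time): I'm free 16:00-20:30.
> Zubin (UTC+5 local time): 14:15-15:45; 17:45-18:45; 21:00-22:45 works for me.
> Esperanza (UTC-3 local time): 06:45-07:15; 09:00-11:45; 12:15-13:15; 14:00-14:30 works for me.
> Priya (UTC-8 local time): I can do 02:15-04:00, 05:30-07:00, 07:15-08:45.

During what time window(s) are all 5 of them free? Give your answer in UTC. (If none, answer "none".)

none

Clara in UTC: 09:15-11:30, 12:15-13:15, 14:15-15:00, 16:45-17:15 (add 3h to convert from UTC-3).
Sven in UTC: 11:00-15:30 (subtract 5h to convert from UTC+5).
Zubin in UTC: 09:15-10:45, 12:45-13:45, 16:00-17:45 (subtract 5h to convert from UTC+5).
Esperanza in UTC: 09:45-10:15, 12:00-14:45, 15:15-16:15, 17:00-17:30 (add 3h to convert from UTC-3).
Priya in UTC: 10:15-12:00, 13:30-15:00, 15:15-16:45 (add 8h to convert from UTC-8).
Clara ∩ Sven: 11:00-11:30, 12:15-13:15, 14:15-15:00.
Clara ∩ Sven ∩ Zubin: 12:45-13:15.
Clara ∩ Sven ∩ Zubin ∩ Esperanza: 12:45-13:15.
Clara ∩ Sven ∩ Zubin ∩ Esperanza ∩ Priya: ∅.
There is no time when everyone is free.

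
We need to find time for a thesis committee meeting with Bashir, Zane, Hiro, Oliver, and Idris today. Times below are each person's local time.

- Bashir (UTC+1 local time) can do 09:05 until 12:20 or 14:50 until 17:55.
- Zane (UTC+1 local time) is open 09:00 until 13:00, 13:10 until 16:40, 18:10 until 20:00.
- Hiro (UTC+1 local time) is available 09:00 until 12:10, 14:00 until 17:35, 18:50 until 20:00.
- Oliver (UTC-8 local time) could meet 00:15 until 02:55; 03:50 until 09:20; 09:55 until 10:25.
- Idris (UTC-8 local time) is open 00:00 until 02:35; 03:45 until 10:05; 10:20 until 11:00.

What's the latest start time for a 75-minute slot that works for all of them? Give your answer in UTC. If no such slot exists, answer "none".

Bashir in UTC: 08:05-11:20, 13:50-16:55 (subtract 1h to convert from UTC+1).
Zane in UTC: 08:00-12:00, 12:10-15:40, 17:10-19:00 (subtract 1h to convert from UTC+1).
Hiro in UTC: 08:00-11:10, 13:00-16:35, 17:50-19:00 (subtract 1h to convert from UTC+1).
Oliver in UTC: 08:15-10:55, 11:50-17:20, 17:55-18:25 (add 8h to convert from UTC-8).
Idris in UTC: 08:00-10:35, 11:45-18:05, 18:20-19:00 (add 8h to convert from UTC-8).
Bashir ∩ Zane: 08:05-11:20, 13:50-15:40.
Bashir ∩ Zane ∩ Hiro: 08:05-11:10, 13:50-15:40.
Bashir ∩ Zane ∩ Hiro ∩ Oliver: 08:15-10:55, 13:50-15:40.
Bashir ∩ Zane ∩ Hiro ∩ Oliver ∩ Idris: 08:15-10:35, 13:50-15:40.
Those are the intersection windows.
The last common window of at least 75 minutes is 13:50-15:40; a 75-minute meeting can start as late as 14:25 and still end by 15:40.

14:25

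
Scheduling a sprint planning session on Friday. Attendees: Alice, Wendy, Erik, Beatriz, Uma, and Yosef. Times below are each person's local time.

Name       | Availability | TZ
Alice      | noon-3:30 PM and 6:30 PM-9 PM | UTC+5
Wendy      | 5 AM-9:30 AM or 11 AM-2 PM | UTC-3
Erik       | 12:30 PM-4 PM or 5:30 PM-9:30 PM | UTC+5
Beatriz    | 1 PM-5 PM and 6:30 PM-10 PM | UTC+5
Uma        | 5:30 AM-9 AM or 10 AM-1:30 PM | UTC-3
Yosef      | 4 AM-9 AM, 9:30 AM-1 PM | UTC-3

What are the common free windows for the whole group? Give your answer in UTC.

Alice in UTC: 07:00-10:30, 13:30-16:00 (subtract 5h to convert from UTC+5).
Wendy in UTC: 08:00-12:30, 14:00-17:00 (add 3h to convert from UTC-3).
Erik in UTC: 07:30-11:00, 12:30-16:30 (subtract 5h to convert from UTC+5).
Beatriz in UTC: 08:00-12:00, 13:30-17:00 (subtract 5h to convert from UTC+5).
Uma in UTC: 08:30-12:00, 13:00-16:30 (add 3h to convert from UTC-3).
Yosef in UTC: 07:00-12:00, 12:30-16:00 (add 3h to convert from UTC-3).
Alice ∩ Wendy: 08:00-10:30, 14:00-16:00.
Alice ∩ Wendy ∩ Erik: 08:00-10:30, 14:00-16:00.
Alice ∩ Wendy ∩ Erik ∩ Beatriz: 08:00-10:30, 14:00-16:00.
Alice ∩ Wendy ∩ Erik ∩ Beatriz ∩ Uma: 08:30-10:30, 14:00-16:00.
Alice ∩ Wendy ∩ Erik ∩ Beatriz ∩ Uma ∩ Yosef: 08:30-10:30, 14:00-16:00.
Those are the intersection windows.

08:30-10:30, 14:00-16:00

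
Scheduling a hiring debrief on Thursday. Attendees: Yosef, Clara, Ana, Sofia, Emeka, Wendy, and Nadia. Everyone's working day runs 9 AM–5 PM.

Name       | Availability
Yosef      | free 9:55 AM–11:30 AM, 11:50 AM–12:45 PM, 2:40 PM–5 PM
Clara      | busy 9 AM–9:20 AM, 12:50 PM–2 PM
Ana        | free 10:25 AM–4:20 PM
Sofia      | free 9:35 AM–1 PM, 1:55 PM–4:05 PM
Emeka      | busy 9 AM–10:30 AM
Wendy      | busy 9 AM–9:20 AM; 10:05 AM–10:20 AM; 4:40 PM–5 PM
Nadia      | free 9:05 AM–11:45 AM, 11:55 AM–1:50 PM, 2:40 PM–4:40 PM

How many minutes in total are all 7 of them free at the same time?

Yosef free: 09:55-11:30, 11:50-12:45, 14:40-17:00.
Clara free: 09:20-12:50, 14:00-17:00 (invert busy blocks within the working day).
Ana free: 10:25-16:20.
Sofia free: 09:35-13:00, 13:55-16:05.
Emeka free: 10:30-17:00 (invert busy blocks within the working day).
Wendy free: 09:20-10:05, 10:20-16:40 (invert busy blocks within the working day).
Nadia free: 09:05-11:45, 11:55-13:50, 14:40-16:40.
Yosef ∩ Clara: 09:55-11:30, 11:50-12:45, 14:40-17:00.
Yosef ∩ Clara ∩ Ana: 10:25-11:30, 11:50-12:45, 14:40-16:20.
Yosef ∩ Clara ∩ Ana ∩ Sofia: 10:25-11:30, 11:50-12:45, 14:40-16:05.
Yosef ∩ Clara ∩ Ana ∩ Sofia ∩ Emeka: 10:30-11:30, 11:50-12:45, 14:40-16:05.
Yosef ∩ Clara ∩ Ana ∩ Sofia ∩ Emeka ∩ Wendy: 10:30-11:30, 11:50-12:45, 14:40-16:05.
Yosef ∩ Clara ∩ Ana ∩ Sofia ∩ Emeka ∩ Wendy ∩ Nadia: 10:30-11:30, 11:55-12:45, 14:40-16:05.
So the common availability across everyone is 10:30-11:30, 11:55-12:45, 14:40-16:05.
Summing the common windows: 60 + 50 + 85 = 195 minutes.

195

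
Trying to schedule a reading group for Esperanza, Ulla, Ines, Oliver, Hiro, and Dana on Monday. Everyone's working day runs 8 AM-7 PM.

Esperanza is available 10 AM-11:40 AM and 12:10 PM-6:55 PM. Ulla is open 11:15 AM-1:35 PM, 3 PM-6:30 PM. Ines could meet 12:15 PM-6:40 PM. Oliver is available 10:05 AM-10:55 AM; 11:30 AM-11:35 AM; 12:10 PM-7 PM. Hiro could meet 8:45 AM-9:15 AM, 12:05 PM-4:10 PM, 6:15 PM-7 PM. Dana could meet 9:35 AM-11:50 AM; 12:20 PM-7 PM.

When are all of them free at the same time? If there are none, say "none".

Esperanza ∩ Ulla: 11:15-11:40, 12:10-13:35, 15:00-18:30.
Esperanza ∩ Ulla ∩ Ines: 12:15-13:35, 15:00-18:30.
Esperanza ∩ Ulla ∩ Ines ∩ Oliver: 12:15-13:35, 15:00-18:30.
Esperanza ∩ Ulla ∩ Ines ∩ Oliver ∩ Hiro: 12:15-13:35, 15:00-16:10, 18:15-18:30.
Esperanza ∩ Ulla ∩ Ines ∩ Oliver ∩ Hiro ∩ Dana: 12:20-13:35, 15:00-16:10, 18:15-18:30.
So the common availability across everyone is 12:20-13:35, 15:00-16:10, 18:15-18:30.

12:20-13:35, 15:00-16:10, 18:15-18:30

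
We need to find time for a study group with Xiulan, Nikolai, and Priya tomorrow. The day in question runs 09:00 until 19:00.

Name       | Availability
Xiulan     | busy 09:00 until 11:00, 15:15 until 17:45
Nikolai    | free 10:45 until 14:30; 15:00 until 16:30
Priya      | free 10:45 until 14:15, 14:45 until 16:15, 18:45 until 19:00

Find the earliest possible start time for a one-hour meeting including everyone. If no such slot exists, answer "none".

Xiulan free: 11:00-15:15, 17:45-19:00 (invert busy blocks within the working day).
Nikolai free: 10:45-14:30, 15:00-16:30.
Priya free: 10:45-14:15, 14:45-16:15, 18:45-19:00.
Xiulan ∩ Nikolai: 11:00-14:30, 15:00-15:15.
Xiulan ∩ Nikolai ∩ Priya: 11:00-14:15, 15:00-15:15.
The first common window of at least 60 minutes is 11:00-14:15, so the earliest start is 11:00.

11:00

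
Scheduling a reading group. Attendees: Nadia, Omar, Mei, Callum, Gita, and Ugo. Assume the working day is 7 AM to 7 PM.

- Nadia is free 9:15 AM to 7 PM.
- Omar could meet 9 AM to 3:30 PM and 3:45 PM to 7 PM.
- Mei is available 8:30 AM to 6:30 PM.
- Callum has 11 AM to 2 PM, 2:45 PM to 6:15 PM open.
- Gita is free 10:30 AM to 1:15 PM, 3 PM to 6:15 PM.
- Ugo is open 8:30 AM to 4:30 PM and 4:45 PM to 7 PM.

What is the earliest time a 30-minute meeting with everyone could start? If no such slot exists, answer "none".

Nadia ∩ Omar: 09:15-15:30, 15:45-19:00.
Nadia ∩ Omar ∩ Mei: 09:15-15:30, 15:45-18:30.
Nadia ∩ Omar ∩ Mei ∩ Callum: 11:00-14:00, 14:45-15:30, 15:45-18:15.
Nadia ∩ Omar ∩ Mei ∩ Callum ∩ Gita: 11:00-13:15, 15:00-15:30, 15:45-18:15.
Nadia ∩ Omar ∩ Mei ∩ Callum ∩ Gita ∩ Ugo: 11:00-13:15, 15:00-15:30, 15:45-16:30, 16:45-18:15.
The first common window of at least 30 minutes is 11:00-13:15, so the earliest start is 11:00.

11:00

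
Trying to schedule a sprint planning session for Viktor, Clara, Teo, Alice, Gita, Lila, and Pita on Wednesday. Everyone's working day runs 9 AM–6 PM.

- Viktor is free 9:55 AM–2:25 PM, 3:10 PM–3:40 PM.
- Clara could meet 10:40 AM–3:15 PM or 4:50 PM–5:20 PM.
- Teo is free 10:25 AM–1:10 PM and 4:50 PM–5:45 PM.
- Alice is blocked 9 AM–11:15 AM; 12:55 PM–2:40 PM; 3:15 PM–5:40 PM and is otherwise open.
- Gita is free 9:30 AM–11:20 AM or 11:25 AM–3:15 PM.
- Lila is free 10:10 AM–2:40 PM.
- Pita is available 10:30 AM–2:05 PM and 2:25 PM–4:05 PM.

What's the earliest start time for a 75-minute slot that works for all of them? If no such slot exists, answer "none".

Viktor free: 09:55-14:25, 15:10-15:40.
Clara free: 10:40-15:15, 16:50-17:20.
Teo free: 10:25-13:10, 16:50-17:45.
Alice free: 11:15-12:55, 14:40-15:15, 17:40-18:00 (invert busy blocks within the working day).
Gita free: 09:30-11:20, 11:25-15:15.
Lila free: 10:10-14:40.
Pita free: 10:30-14:05, 14:25-16:05.
Viktor ∩ Clara: 10:40-14:25, 15:10-15:15.
Viktor ∩ Clara ∩ Teo: 10:40-13:10.
Viktor ∩ Clara ∩ Teo ∩ Alice: 11:15-12:55.
Viktor ∩ Clara ∩ Teo ∩ Alice ∩ Gita: 11:15-11:20, 11:25-12:55.
Viktor ∩ Clara ∩ Teo ∩ Alice ∩ Gita ∩ Lila: 11:15-11:20, 11:25-12:55.
Viktor ∩ Clara ∩ Teo ∩ Alice ∩ Gita ∩ Lila ∩ Pita: 11:15-11:20, 11:25-12:55.
Those are the intersection windows.
The first common window of at least 75 minutes is 11:25-12:55, so the earliest start is 11:25.

11:25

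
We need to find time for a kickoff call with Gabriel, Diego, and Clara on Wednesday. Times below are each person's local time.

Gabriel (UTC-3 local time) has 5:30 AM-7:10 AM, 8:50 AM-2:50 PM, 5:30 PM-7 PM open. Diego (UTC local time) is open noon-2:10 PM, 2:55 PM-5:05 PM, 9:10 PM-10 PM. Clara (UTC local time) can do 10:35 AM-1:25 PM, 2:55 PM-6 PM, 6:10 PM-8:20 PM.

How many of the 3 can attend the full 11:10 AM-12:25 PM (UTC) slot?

Gabriel in UTC: 08:30-10:10, 11:50-17:50, 20:30-22:00 (add 3h to convert from UTC-3).
Diego in UTC: 12:00-14:10, 14:55-17:05, 21:10-22:00.
Clara in UTC: 10:35-13:25, 14:55-18:00, 18:10-20:20.
Clara can make the full 11:10-12:25 slot — that's 1.

1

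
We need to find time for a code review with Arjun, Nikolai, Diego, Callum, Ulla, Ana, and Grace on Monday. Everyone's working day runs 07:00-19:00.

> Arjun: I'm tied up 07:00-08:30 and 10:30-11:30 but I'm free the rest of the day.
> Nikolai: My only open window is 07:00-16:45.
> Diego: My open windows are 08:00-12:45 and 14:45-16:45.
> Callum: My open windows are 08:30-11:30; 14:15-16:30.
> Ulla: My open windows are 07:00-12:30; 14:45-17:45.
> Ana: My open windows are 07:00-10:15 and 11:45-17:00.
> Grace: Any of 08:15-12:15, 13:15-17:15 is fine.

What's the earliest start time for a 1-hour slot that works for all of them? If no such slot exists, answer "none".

08:30

Arjun free: 08:30-10:30, 11:30-19:00 (invert busy blocks within the working day).
Nikolai free: 07:00-16:45.
Diego free: 08:00-12:45, 14:45-16:45.
Callum free: 08:30-11:30, 14:15-16:30.
Ulla free: 07:00-12:30, 14:45-17:45.
Ana free: 07:00-10:15, 11:45-17:00.
Grace free: 08:15-12:15, 13:15-17:15.
Arjun ∩ Nikolai: 08:30-10:30, 11:30-16:45.
Arjun ∩ Nikolai ∩ Diego: 08:30-10:30, 11:30-12:45, 14:45-16:45.
Arjun ∩ Nikolai ∩ Diego ∩ Callum: 08:30-10:30, 14:45-16:30.
Arjun ∩ Nikolai ∩ Diego ∩ Callum ∩ Ulla: 08:30-10:30, 14:45-16:30.
Arjun ∩ Nikolai ∩ Diego ∩ Callum ∩ Ulla ∩ Ana: 08:30-10:15, 14:45-16:30.
Arjun ∩ Nikolai ∩ Diego ∩ Callum ∩ Ulla ∩ Ana ∩ Grace: 08:30-10:15, 14:45-16:30.
The first common window of at least 60 minutes is 08:30-10:15, so the earliest start is 08:30.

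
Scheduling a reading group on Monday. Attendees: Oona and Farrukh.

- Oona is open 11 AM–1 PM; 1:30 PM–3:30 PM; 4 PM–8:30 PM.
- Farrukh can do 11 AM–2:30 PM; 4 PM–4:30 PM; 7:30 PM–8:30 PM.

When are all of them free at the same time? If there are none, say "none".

11:00-13:00, 13:30-14:30, 16:00-16:30, 19:30-20:30

Oona ∩ Farrukh: 11:00-13:00, 13:30-14:30, 16:00-16:30, 19:30-20:30.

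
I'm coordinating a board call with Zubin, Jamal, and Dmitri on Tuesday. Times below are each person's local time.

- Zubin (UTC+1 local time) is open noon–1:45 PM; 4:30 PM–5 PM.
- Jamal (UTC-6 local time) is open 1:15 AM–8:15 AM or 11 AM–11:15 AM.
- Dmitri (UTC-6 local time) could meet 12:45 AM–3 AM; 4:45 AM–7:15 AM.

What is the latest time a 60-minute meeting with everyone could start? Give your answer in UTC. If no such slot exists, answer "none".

11:45

Zubin in UTC: 11:00-12:45, 15:30-16:00 (subtract 1h to convert from UTC+1).
Jamal in UTC: 07:15-14:15, 17:00-17:15 (add 6h to convert from UTC-6).
Dmitri in UTC: 06:45-09:00, 10:45-13:15 (add 6h to convert from UTC-6).
Zubin ∩ Jamal: 11:00-12:45.
Zubin ∩ Jamal ∩ Dmitri: 11:00-12:45.
Those are the intersection windows.
The last common window of at least 60 minutes is 11:00-12:45; a 60-minute meeting can start as late as 11:45 and still end by 12:45.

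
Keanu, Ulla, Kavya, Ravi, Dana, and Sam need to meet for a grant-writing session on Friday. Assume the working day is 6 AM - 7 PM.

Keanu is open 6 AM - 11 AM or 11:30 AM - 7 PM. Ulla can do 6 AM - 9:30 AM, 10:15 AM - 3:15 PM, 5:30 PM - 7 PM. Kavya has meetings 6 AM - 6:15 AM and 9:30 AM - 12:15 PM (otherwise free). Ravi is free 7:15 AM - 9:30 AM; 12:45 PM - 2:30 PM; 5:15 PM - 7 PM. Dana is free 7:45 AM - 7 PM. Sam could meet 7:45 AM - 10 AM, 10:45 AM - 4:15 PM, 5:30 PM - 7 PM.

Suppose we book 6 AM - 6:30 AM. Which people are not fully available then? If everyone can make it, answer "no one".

Keanu free: 06:00-11:00, 11:30-19:00.
Ulla free: 06:00-09:30, 10:15-15:15, 17:30-19:00.
Kavya free: 06:15-09:30, 12:15-19:00 (invert busy blocks within the working day).
Ravi free: 07:15-09:30, 12:45-14:30, 17:15-19:00.
Dana free: 07:45-19:00.
Sam free: 07:45-10:00, 10:45-16:15, 17:30-19:00.
Keanu: free for 06:00-06:30. Ulla: free for 06:00-06:30. Kavya: not fully free for 06:00-06:30. Ravi: not fully free for 06:00-06:30. Dana: not fully free for 06:00-06:30. Sam: not fully free for 06:00-06:30.

Dana, Kavya, Ravi, Sam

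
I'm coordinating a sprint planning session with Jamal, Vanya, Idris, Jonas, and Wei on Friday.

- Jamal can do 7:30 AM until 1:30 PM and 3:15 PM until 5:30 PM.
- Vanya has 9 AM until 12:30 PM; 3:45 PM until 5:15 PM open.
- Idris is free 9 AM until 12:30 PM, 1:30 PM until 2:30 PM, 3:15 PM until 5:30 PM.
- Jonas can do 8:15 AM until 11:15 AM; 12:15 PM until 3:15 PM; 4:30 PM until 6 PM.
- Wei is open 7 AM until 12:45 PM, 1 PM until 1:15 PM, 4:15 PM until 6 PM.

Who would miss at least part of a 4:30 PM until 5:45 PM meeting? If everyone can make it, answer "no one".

Idris, Jamal, Vanya

Jamal: not fully free for 16:30-17:45. Vanya: not fully free for 16:30-17:45. Idris: not fully free for 16:30-17:45. Jonas: free for 16:30-17:45. Wei: free for 16:30-17:45.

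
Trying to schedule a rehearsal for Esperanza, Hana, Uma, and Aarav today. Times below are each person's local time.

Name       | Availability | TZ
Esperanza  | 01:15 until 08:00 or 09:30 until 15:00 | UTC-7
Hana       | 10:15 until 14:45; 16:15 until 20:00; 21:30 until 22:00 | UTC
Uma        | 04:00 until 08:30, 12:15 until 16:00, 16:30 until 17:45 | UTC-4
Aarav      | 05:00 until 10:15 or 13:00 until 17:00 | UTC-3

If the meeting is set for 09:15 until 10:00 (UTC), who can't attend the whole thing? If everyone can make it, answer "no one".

Esperanza in UTC: 08:15-15:00, 16:30-22:00 (add 7h to convert from UTC-7).
Hana in UTC: 10:15-14:45, 16:15-20:00, 21:30-22:00.
Uma in UTC: 08:00-12:30, 16:15-20:00, 20:30-21:45 (add 4h to convert from UTC-4).
Aarav in UTC: 08:00-13:15, 16:00-20:00 (add 3h to convert from UTC-3).
Esperanza: free for 09:15-10:00. Hana: not fully free for 09:15-10:00. Uma: free for 09:15-10:00. Aarav: free for 09:15-10:00.

Hana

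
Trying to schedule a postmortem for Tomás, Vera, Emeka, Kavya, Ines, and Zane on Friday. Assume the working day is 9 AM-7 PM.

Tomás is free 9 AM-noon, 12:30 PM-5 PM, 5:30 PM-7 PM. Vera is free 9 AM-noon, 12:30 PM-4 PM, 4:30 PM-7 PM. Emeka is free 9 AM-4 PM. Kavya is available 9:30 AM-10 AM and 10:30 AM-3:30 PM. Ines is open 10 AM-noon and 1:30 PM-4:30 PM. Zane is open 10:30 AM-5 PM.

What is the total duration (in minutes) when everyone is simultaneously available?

210

Tomás ∩ Vera: 09:00-12:00, 12:30-16:00, 16:30-17:00, 17:30-19:00.
Tomás ∩ Vera ∩ Emeka: 09:00-12:00, 12:30-16:00.
Tomás ∩ Vera ∩ Emeka ∩ Kavya: 09:30-10:00, 10:30-12:00, 12:30-15:30.
Tomás ∩ Vera ∩ Emeka ∩ Kavya ∩ Ines: 10:30-12:00, 13:30-15:30.
Tomás ∩ Vera ∩ Emeka ∩ Kavya ∩ Ines ∩ Zane: 10:30-12:00, 13:30-15:30.
Summing the common windows: 90 + 120 = 210 minutes.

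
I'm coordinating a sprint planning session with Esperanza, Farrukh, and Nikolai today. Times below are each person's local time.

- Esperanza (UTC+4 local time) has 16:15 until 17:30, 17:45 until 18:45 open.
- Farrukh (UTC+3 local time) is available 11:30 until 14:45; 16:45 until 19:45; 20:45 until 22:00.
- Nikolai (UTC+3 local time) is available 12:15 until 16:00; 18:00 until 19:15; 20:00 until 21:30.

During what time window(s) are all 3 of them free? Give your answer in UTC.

none

Esperanza in UTC: 12:15-13:30, 13:45-14:45 (subtract 4h to convert from UTC+4).
Farrukh in UTC: 08:30-11:45, 13:45-16:45, 17:45-19:00 (subtract 3h to convert from UTC+3).
Nikolai in UTC: 09:15-13:00, 15:00-16:15, 17:00-18:30 (subtract 3h to convert from UTC+3).
Esperanza ∩ Farrukh: 13:45-14:45.
Esperanza ∩ Farrukh ∩ Nikolai: ∅.
There is no time when everyone is free.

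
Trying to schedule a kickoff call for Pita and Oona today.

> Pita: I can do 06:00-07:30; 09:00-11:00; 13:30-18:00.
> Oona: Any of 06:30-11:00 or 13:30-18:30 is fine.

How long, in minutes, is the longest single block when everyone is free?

Pita ∩ Oona: 06:30-07:30, 09:00-11:00, 13:30-18:00.
The longest is 13:30-18:00 at 270 minutes.

270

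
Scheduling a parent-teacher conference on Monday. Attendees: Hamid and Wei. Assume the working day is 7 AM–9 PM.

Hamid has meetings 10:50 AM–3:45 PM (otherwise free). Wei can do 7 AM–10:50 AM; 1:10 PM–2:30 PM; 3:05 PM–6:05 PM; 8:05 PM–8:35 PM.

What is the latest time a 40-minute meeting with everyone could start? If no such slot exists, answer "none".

Hamid free: 07:00-10:50, 15:45-21:00 (invert busy blocks within the working day).
Wei free: 07:00-10:50, 13:10-14:30, 15:05-18:05, 20:05-20:35.
Hamid ∩ Wei: 07:00-10:50, 15:45-18:05, 20:05-20:35.
The last common window of at least 40 minutes is 15:45-18:05; a 40-minute meeting can start as late as 17:25 and still end by 18:05.

17:25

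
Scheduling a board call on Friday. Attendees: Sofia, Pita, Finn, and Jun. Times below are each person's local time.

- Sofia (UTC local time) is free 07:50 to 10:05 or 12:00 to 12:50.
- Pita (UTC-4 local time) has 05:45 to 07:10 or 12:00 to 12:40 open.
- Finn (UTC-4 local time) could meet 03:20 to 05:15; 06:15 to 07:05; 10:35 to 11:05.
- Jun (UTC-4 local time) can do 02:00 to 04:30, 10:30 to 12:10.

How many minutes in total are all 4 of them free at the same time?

0

Sofia in UTC: 07:50-10:05, 12:00-12:50.
Pita in UTC: 09:45-11:10, 16:00-16:40 (add 4h to convert from UTC-4).
Finn in UTC: 07:20-09:15, 10:15-11:05, 14:35-15:05 (add 4h to convert from UTC-4).
Jun in UTC: 06:00-08:30, 14:30-16:10 (add 4h to convert from UTC-4).
Sofia ∩ Pita: 09:45-10:05.
Sofia ∩ Pita ∩ Finn: ∅.
Sofia ∩ Pita ∩ Finn ∩ Jun: ∅.
There is no time when everyone is free.
There is no common window, so the total is 0 minutes.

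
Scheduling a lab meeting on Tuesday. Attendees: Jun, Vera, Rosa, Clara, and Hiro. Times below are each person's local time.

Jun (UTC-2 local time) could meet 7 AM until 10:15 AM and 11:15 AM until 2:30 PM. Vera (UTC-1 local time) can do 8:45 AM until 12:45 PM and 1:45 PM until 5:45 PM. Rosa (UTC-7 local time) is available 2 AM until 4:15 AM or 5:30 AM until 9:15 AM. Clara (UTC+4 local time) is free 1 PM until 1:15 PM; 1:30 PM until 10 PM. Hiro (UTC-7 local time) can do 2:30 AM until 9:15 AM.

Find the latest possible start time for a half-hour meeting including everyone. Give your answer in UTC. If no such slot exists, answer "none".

15:45

Jun in UTC: 09:00-12:15, 13:15-16:30 (add 2h to convert from UTC-2).
Vera in UTC: 09:45-13:45, 14:45-18:45 (add 1h to convert from UTC-1).
Rosa in UTC: 09:00-11:15, 12:30-16:15 (add 7h to convert from UTC-7).
Clara in UTC: 09:00-09:15, 09:30-18:00 (subtract 4h to convert from UTC+4).
Hiro in UTC: 09:30-16:15 (add 7h to convert from UTC-7).
Jun ∩ Vera: 09:45-12:15, 13:15-13:45, 14:45-16:30.
Jun ∩ Vera ∩ Rosa: 09:45-11:15, 13:15-13:45, 14:45-16:15.
Jun ∩ Vera ∩ Rosa ∩ Clara: 09:45-11:15, 13:15-13:45, 14:45-16:15.
Jun ∩ Vera ∩ Rosa ∩ Clara ∩ Hiro: 09:45-11:15, 13:15-13:45, 14:45-16:15.
So the common availability across everyone is 09:45-11:15, 13:15-13:45, 14:45-16:15.
The last common window of at least 30 minutes is 14:45-16:15; a 30-minute meeting can start as late as 15:45 and still end by 16:15.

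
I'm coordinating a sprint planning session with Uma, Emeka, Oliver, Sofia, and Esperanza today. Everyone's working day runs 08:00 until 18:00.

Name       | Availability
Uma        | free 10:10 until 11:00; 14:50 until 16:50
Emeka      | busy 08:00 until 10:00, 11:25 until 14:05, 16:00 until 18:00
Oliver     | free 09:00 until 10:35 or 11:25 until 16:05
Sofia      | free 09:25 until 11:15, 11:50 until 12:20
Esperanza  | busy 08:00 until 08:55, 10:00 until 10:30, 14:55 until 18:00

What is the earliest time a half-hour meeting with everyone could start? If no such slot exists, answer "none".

none

Uma free: 10:10-11:00, 14:50-16:50.
Emeka free: 10:00-11:25, 14:05-16:00 (invert busy blocks within the working day).
Oliver free: 09:00-10:35, 11:25-16:05.
Sofia free: 09:25-11:15, 11:50-12:20.
Esperanza free: 08:55-10:00, 10:30-14:55 (invert busy blocks within the working day).
Uma ∩ Emeka: 10:10-11:00, 14:50-16:00.
Uma ∩ Emeka ∩ Oliver: 10:10-10:35, 14:50-16:00.
Uma ∩ Emeka ∩ Oliver ∩ Sofia: 10:10-10:35.
Uma ∩ Emeka ∩ Oliver ∩ Sofia ∩ Esperanza: 10:30-10:35.
No common window is at least 30 minutes long.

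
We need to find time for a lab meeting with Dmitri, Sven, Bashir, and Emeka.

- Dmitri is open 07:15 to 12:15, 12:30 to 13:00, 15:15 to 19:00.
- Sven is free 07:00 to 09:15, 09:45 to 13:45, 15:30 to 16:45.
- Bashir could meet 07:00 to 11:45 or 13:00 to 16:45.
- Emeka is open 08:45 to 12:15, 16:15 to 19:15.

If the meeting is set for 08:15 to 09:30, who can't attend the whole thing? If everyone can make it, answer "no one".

Emeka, Sven

Dmitri: free for 08:15-09:30. Sven: not fully free for 08:15-09:30. Bashir: free for 08:15-09:30. Emeka: not fully free for 08:15-09:30.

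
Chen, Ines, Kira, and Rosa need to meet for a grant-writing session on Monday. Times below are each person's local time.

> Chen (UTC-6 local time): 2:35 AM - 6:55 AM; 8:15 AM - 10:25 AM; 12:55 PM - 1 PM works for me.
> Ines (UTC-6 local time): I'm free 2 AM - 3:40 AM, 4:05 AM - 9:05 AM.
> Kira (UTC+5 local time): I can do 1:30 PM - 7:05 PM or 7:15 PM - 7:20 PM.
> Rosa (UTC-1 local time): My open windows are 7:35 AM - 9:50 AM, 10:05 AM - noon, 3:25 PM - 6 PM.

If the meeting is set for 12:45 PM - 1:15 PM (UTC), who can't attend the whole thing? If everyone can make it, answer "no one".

Chen, Rosa

Chen in UTC: 08:35-12:55, 14:15-16:25, 18:55-19:00 (add 6h to convert from UTC-6).
Ines in UTC: 08:00-09:40, 10:05-15:05 (add 6h to convert from UTC-6).
Kira in UTC: 08:30-14:05, 14:15-14:20 (subtract 5h to convert from UTC+5).
Rosa in UTC: 08:35-10:50, 11:05-13:00, 16:25-19:00 (add 1h to convert from UTC-1).
Chen: not fully free for 12:45-13:15. Ines: free for 12:45-13:15. Kira: free for 12:45-13:15. Rosa: not fully free for 12:45-13:15.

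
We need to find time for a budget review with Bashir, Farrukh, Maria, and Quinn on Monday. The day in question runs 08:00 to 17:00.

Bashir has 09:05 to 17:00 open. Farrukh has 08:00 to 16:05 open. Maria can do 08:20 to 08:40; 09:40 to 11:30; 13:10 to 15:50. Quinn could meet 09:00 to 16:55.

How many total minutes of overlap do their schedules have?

Bashir ∩ Farrukh: 09:05-16:05.
Bashir ∩ Farrukh ∩ Maria: 09:40-11:30, 13:10-15:50.
Bashir ∩ Farrukh ∩ Maria ∩ Quinn: 09:40-11:30, 13:10-15:50.
Those are the intersection windows.
Summing the common windows: 110 + 160 = 270 minutes.

270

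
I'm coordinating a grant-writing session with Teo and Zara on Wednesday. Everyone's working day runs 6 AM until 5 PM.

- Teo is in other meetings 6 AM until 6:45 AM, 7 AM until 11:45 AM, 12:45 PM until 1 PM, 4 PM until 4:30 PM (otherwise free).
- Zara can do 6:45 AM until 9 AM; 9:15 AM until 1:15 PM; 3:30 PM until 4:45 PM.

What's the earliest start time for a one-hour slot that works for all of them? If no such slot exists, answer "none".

11:45

Teo free: 06:45-07:00, 11:45-12:45, 13:00-16:00, 16:30-17:00 (invert busy blocks within the working day).
Zara free: 06:45-09:00, 09:15-13:15, 15:30-16:45.
Teo ∩ Zara: 06:45-07:00, 11:45-12:45, 13:00-13:15, 15:30-16:00, 16:30-16:45.
The first common window of at least 60 minutes is 11:45-12:45, so the earliest start is 11:45.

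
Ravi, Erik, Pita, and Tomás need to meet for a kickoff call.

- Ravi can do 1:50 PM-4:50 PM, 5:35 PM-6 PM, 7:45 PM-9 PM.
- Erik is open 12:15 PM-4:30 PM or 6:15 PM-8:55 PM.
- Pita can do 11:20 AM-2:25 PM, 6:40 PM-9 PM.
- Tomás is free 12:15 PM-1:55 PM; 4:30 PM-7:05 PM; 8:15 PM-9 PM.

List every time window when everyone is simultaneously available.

Ravi ∩ Erik: 13:50-16:30, 19:45-20:55.
Ravi ∩ Erik ∩ Pita: 13:50-14:25, 19:45-20:55.
Ravi ∩ Erik ∩ Pita ∩ Tomás: 13:50-13:55, 20:15-20:55.

13:50-13:55, 20:15-20:55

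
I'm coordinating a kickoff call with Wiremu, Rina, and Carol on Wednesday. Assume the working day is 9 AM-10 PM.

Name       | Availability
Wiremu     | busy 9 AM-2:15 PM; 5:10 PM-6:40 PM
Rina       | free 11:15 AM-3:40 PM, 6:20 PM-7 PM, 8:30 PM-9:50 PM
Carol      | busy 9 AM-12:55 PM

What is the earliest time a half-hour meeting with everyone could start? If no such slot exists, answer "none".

Wiremu free: 14:15-17:10, 18:40-22:00 (invert busy blocks within the working day).
Rina free: 11:15-15:40, 18:20-19:00, 20:30-21:50.
Carol free: 12:55-22:00 (invert busy blocks within the working day).
Wiremu ∩ Rina: 14:15-15:40, 18:40-19:00, 20:30-21:50.
Wiremu ∩ Rina ∩ Carol: 14:15-15:40, 18:40-19:00, 20:30-21:50.
So the common availability across everyone is 14:15-15:40, 18:40-19:00, 20:30-21:50.
The first common window of at least 30 minutes is 14:15-15:40, so the earliest start is 14:15.

14:15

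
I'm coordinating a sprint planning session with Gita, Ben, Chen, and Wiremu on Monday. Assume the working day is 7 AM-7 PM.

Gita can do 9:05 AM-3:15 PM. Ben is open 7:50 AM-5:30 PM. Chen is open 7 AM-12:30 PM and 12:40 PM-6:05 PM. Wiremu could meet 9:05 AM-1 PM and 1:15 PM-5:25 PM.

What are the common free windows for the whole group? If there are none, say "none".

Gita ∩ Ben: 09:05-15:15.
Gita ∩ Ben ∩ Chen: 09:05-12:30, 12:40-15:15.
Gita ∩ Ben ∩ Chen ∩ Wiremu: 09:05-12:30, 12:40-13:00, 13:15-15:15.
So the common availability across everyone is 09:05-12:30, 12:40-13:00, 13:15-15:15.

09:05-12:30, 12:40-13:00, 13:15-15:15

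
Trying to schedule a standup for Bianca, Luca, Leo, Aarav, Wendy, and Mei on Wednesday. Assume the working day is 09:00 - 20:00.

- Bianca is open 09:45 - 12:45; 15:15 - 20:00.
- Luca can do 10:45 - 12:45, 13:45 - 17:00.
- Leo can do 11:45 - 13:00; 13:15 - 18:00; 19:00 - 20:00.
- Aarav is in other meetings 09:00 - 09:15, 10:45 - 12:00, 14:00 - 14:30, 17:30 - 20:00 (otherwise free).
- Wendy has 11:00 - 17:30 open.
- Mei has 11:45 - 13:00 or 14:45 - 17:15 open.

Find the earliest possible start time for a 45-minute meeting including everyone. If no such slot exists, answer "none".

12:00

Bianca free: 09:45-12:45, 15:15-20:00.
Luca free: 10:45-12:45, 13:45-17:00.
Leo free: 11:45-13:00, 13:15-18:00, 19:00-20:00.
Aarav free: 09:15-10:45, 12:00-14:00, 14:30-17:30 (invert busy blocks within the working day).
Wendy free: 11:00-17:30.
Mei free: 11:45-13:00, 14:45-17:15.
Bianca ∩ Luca: 10:45-12:45, 15:15-17:00.
Bianca ∩ Luca ∩ Leo: 11:45-12:45, 15:15-17:00.
Bianca ∩ Luca ∩ Leo ∩ Aarav: 12:00-12:45, 15:15-17:00.
Bianca ∩ Luca ∩ Leo ∩ Aarav ∩ Wendy: 12:00-12:45, 15:15-17:00.
Bianca ∩ Luca ∩ Leo ∩ Aarav ∩ Wendy ∩ Mei: 12:00-12:45, 15:15-17:00.
Those are the intersection windows.
The first common window of at least 45 minutes is 12:00-12:45, so the earliest start is 12:00.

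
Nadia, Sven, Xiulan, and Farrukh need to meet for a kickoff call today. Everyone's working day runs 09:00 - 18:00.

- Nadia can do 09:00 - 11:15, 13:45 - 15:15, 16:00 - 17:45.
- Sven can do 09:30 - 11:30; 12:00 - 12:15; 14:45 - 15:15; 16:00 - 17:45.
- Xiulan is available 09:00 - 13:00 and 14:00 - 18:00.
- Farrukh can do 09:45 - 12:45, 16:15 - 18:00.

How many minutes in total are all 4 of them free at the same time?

Nadia ∩ Sven: 09:30-11:15, 14:45-15:15, 16:00-17:45.
Nadia ∩ Sven ∩ Xiulan: 09:30-11:15, 14:45-15:15, 16:00-17:45.
Nadia ∩ Sven ∩ Xiulan ∩ Farrukh: 09:45-11:15, 16:15-17:45.
So the common availability across everyone is 09:45-11:15, 16:15-17:45.
Summing the common windows: 90 + 90 = 180 minutes.

180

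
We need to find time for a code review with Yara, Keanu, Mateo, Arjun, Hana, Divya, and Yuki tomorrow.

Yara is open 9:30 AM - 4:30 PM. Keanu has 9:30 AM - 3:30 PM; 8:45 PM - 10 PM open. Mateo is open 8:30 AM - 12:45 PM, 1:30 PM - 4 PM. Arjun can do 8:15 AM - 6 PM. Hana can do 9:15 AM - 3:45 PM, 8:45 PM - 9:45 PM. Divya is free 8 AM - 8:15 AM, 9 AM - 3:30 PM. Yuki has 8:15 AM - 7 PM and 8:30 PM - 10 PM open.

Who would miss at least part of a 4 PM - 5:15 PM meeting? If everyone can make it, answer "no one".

Divya, Hana, Keanu, Mateo, Yara

Yara: not fully free for 16:00-17:15. Keanu: not fully free for 16:00-17:15. Mateo: not fully free for 16:00-17:15. Arjun: free for 16:00-17:15. Hana: not fully free for 16:00-17:15. Divya: not fully free for 16:00-17:15. Yuki: free for 16:00-17:15.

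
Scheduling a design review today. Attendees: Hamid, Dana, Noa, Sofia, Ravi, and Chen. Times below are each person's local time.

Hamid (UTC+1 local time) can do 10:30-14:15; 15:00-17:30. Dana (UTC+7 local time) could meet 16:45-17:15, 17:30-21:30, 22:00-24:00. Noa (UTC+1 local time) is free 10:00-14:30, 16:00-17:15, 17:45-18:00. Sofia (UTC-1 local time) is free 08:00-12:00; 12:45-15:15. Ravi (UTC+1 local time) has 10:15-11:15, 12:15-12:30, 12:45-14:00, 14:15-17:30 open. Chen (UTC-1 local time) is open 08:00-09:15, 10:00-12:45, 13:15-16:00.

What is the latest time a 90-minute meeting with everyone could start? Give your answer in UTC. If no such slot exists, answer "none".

Hamid in UTC: 09:30-13:15, 14:00-16:30 (subtract 1h to convert from UTC+1).
Dana in UTC: 09:45-10:15, 10:30-14:30, 15:00-17:00 (subtract 7h to convert from UTC+7).
Noa in UTC: 09:00-13:30, 15:00-16:15, 16:45-17:00 (subtract 1h to convert from UTC+1).
Sofia in UTC: 09:00-13:00, 13:45-16:15 (add 1h to convert from UTC-1).
Ravi in UTC: 09:15-10:15, 11:15-11:30, 11:45-13:00, 13:15-16:30 (subtract 1h to convert from UTC+1).
Chen in UTC: 09:00-10:15, 11:00-13:45, 14:15-17:00 (add 1h to convert from UTC-1).
Hamid ∩ Dana: 09:45-10:15, 10:30-13:15, 14:00-14:30, 15:00-16:30.
Hamid ∩ Dana ∩ Noa: 09:45-10:15, 10:30-13:15, 15:00-16:15.
Hamid ∩ Dana ∩ Noa ∩ Sofia: 09:45-10:15, 10:30-13:00, 15:00-16:15.
Hamid ∩ Dana ∩ Noa ∩ Sofia ∩ Ravi: 09:45-10:15, 11:15-11:30, 11:45-13:00, 15:00-16:15.
Hamid ∩ Dana ∩ Noa ∩ Sofia ∩ Ravi ∩ Chen: 09:45-10:15, 11:15-11:30, 11:45-13:00, 15:00-16:15.
No common window is at least 90 minutes long.

none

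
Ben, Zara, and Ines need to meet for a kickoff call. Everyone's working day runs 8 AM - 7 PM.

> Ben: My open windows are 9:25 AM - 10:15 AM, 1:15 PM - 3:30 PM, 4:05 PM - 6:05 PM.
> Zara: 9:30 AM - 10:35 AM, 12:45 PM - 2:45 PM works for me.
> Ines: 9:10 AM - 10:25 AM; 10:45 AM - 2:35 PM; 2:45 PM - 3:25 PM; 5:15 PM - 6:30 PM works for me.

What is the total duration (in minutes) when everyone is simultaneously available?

Ben ∩ Zara: 09:30-10:15, 13:15-14:45.
Ben ∩ Zara ∩ Ines: 09:30-10:15, 13:15-14:35.
Summing the common windows: 45 + 80 = 125 minutes.

125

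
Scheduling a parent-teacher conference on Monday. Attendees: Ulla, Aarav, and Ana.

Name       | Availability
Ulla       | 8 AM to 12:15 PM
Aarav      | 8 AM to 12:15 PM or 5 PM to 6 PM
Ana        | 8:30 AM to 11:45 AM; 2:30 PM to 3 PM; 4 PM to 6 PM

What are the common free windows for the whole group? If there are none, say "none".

08:30-11:45

Ulla ∩ Aarav: 08:00-12:15.
Ulla ∩ Aarav ∩ Ana: 08:30-11:45.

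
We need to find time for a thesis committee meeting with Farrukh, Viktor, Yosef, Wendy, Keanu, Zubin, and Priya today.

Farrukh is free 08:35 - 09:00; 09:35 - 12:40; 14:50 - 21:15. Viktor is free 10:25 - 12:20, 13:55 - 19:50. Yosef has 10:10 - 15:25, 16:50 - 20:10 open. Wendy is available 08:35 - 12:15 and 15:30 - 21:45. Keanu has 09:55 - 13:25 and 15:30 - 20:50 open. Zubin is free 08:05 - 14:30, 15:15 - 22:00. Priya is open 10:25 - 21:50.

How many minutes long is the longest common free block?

Farrukh ∩ Viktor: 10:25-12:20, 14:50-19:50.
Farrukh ∩ Viktor ∩ Yosef: 10:25-12:20, 14:50-15:25, 16:50-19:50.
Farrukh ∩ Viktor ∩ Yosef ∩ Wendy: 10:25-12:15, 16:50-19:50.
Farrukh ∩ Viktor ∩ Yosef ∩ Wendy ∩ Keanu: 10:25-12:15, 16:50-19:50.
Farrukh ∩ Viktor ∩ Yosef ∩ Wendy ∩ Keanu ∩ Zubin: 10:25-12:15, 16:50-19:50.
Farrukh ∩ Viktor ∩ Yosef ∩ Wendy ∩ Keanu ∩ Zubin ∩ Priya: 10:25-12:15, 16:50-19:50.
So the common availability across everyone is 10:25-12:15, 16:50-19:50.
The longest is 16:50-19:50 at 180 minutes.

180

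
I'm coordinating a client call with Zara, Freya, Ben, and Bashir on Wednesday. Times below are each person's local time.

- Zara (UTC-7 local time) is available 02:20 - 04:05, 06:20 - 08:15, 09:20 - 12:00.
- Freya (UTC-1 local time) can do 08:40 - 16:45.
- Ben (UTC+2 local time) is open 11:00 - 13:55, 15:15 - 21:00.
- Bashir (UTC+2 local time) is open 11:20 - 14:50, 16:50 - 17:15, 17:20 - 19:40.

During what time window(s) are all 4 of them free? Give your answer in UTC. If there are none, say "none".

Zara in UTC: 09:20-11:05, 13:20-15:15, 16:20-19:00 (add 7h to convert from UTC-7).
Freya in UTC: 09:40-17:45 (add 1h to convert from UTC-1).
Ben in UTC: 09:00-11:55, 13:15-19:00 (subtract 2h to convert from UTC+2).
Bashir in UTC: 09:20-12:50, 14:50-15:15, 15:20-17:40 (subtract 2h to convert from UTC+2).
Zara ∩ Freya: 09:40-11:05, 13:20-15:15, 16:20-17:45.
Zara ∩ Freya ∩ Ben: 09:40-11:05, 13:20-15:15, 16:20-17:45.
Zara ∩ Freya ∩ Ben ∩ Bashir: 09:40-11:05, 14:50-15:15, 16:20-17:40.

09:40-11:05, 14:50-15:15, 16:20-17:40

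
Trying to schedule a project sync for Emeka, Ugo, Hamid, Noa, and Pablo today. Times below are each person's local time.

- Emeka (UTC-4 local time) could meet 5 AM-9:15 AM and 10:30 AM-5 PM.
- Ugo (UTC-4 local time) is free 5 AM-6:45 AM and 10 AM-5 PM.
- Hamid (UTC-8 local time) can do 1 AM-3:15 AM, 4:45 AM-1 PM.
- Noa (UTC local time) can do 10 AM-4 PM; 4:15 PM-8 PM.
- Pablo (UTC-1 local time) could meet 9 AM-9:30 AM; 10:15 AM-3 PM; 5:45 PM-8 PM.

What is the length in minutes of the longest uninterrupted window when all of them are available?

90

Emeka in UTC: 09:00-13:15, 14:30-21:00 (add 4h to convert from UTC-4).
Ugo in UTC: 09:00-10:45, 14:00-21:00 (add 4h to convert from UTC-4).
Hamid in UTC: 09:00-11:15, 12:45-21:00 (add 8h to convert from UTC-8).
Noa in UTC: 10:00-16:00, 16:15-20:00.
Pablo in UTC: 10:00-10:30, 11:15-16:00, 18:45-21:00 (add 1h to convert from UTC-1).
Emeka ∩ Ugo: 09:00-10:45, 14:30-21:00.
Emeka ∩ Ugo ∩ Hamid: 09:00-10:45, 14:30-21:00.
Emeka ∩ Ugo ∩ Hamid ∩ Noa: 10:00-10:45, 14:30-16:00, 16:15-20:00.
Emeka ∩ Ugo ∩ Hamid ∩ Noa ∩ Pablo: 10:00-10:30, 14:30-16:00, 18:45-20:00.
The longest is 14:30-16:00 at 90 minutes.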